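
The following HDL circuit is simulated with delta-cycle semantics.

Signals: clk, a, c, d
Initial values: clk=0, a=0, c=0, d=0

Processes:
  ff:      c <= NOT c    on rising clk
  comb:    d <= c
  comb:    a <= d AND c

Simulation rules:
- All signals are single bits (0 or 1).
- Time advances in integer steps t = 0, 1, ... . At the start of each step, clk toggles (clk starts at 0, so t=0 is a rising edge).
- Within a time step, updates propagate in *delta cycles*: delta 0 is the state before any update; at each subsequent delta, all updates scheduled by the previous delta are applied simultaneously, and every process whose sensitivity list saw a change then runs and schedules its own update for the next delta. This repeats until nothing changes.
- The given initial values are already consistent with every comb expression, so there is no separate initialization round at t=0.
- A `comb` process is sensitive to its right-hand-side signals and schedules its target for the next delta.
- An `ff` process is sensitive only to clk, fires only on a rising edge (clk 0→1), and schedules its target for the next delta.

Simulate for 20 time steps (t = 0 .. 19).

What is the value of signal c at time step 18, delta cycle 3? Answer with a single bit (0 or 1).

[bits: a,clk,c,d]
t=0: Δ0=0000 Δ1=0100 Δ2=0110 Δ3=0111 Δ4=1111 | 4Δ
t=1: Δ0=1111 Δ1=1011 | 1Δ
t=2: Δ0=1011 Δ1=1111 Δ2=1101 Δ3=0100 | 3Δ
t=3: Δ0=0100 Δ1=0000 | 1Δ
t=4: Δ0=0000 Δ1=0100 Δ2=0110 Δ3=0111 Δ4=1111 | 4Δ
t=5: Δ0=1111 Δ1=1011 | 1Δ
t=6: Δ0=1011 Δ1=1111 Δ2=1101 Δ3=0100 | 3Δ
t=7: Δ0=0100 Δ1=0000 | 1Δ
t=8: Δ0=0000 Δ1=0100 Δ2=0110 Δ3=0111 Δ4=1111 | 4Δ
t=9: Δ0=1111 Δ1=1011 | 1Δ
t=10: Δ0=1011 Δ1=1111 Δ2=1101 Δ3=0100 | 3Δ
t=11: Δ0=0100 Δ1=0000 | 1Δ
t=12: Δ0=0000 Δ1=0100 Δ2=0110 Δ3=0111 Δ4=1111 | 4Δ
t=13: Δ0=1111 Δ1=1011 | 1Δ
t=14: Δ0=1011 Δ1=1111 Δ2=1101 Δ3=0100 | 3Δ
t=15: Δ0=0100 Δ1=0000 | 1Δ
t=16: Δ0=0000 Δ1=0100 Δ2=0110 Δ3=0111 Δ4=1111 | 4Δ
t=17: Δ0=1111 Δ1=1011 | 1Δ
t=18: Δ0=1011 Δ1=1111 Δ2=1101 Δ3=0100 | 3Δ
t=19: Δ0=0100 Δ1=0000 | 1Δ

0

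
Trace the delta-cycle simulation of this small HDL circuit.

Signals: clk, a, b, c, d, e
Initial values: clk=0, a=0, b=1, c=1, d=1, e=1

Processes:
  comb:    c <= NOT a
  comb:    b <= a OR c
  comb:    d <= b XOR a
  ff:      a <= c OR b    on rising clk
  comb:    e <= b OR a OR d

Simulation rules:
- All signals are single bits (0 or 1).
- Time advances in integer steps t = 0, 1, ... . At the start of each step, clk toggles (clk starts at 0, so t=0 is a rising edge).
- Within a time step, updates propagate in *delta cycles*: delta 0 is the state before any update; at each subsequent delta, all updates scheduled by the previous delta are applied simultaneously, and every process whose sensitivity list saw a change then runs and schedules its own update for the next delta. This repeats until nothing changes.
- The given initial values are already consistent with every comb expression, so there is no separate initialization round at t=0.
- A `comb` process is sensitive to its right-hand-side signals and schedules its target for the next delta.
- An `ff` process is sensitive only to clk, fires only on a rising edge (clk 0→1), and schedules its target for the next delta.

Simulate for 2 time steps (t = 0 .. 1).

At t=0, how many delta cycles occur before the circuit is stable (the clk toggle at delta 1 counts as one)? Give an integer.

3

[bits: clk,b,e,a,d,c]
t=0: Δ0=011011 Δ1=111011 Δ2=111111 Δ3=111100 | 3Δ
t=1: Δ0=111100 Δ1=011100 | 1Δ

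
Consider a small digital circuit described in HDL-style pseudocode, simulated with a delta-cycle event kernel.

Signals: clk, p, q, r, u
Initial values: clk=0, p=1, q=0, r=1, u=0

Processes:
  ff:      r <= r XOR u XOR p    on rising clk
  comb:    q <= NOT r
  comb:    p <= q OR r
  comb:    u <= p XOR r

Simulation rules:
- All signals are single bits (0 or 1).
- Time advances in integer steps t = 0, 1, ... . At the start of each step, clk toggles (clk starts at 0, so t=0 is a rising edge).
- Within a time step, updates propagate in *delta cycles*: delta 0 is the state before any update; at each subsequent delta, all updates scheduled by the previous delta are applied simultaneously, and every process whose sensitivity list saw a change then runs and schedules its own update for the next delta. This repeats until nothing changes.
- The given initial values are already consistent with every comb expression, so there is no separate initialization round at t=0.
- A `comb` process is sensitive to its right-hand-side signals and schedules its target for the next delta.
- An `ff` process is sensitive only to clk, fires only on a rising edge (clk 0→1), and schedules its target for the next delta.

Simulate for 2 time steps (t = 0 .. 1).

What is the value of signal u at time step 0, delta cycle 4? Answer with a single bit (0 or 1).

0

[bits: q,r,p,u,clk]
t=0: Δ0=01100 Δ1=01101 Δ2=00101 Δ3=10011 Δ4=10101 Δ5=10111 | 5Δ
t=1: Δ0=10111 Δ1=10110 | 1Δ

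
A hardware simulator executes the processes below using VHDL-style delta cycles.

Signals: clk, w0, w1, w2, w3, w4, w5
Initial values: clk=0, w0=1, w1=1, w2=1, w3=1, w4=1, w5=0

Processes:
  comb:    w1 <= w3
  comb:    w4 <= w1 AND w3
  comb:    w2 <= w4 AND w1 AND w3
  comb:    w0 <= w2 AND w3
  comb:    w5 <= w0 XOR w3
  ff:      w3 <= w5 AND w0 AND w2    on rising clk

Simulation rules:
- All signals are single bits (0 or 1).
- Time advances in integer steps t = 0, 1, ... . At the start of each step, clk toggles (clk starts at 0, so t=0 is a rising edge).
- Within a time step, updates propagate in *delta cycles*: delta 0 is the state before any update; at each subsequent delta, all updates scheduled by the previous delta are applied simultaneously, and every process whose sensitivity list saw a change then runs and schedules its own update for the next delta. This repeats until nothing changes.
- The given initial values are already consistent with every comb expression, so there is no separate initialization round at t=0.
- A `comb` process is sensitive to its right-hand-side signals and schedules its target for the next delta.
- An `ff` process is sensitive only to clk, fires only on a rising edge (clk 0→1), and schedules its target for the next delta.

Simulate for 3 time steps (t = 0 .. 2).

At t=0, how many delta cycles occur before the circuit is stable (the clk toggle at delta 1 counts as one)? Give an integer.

4

[bits: w4,w0,w3,w5,w2,clk,w1]
t=0: Δ0=1110101 Δ1=1110111 Δ2=1100111 Δ3=0001010 Δ4=0000010 | 4Δ
t=1: Δ0=0000010 Δ1=0000000 | 1Δ
t=2: Δ0=0000000 Δ1=0000010 | 1Δ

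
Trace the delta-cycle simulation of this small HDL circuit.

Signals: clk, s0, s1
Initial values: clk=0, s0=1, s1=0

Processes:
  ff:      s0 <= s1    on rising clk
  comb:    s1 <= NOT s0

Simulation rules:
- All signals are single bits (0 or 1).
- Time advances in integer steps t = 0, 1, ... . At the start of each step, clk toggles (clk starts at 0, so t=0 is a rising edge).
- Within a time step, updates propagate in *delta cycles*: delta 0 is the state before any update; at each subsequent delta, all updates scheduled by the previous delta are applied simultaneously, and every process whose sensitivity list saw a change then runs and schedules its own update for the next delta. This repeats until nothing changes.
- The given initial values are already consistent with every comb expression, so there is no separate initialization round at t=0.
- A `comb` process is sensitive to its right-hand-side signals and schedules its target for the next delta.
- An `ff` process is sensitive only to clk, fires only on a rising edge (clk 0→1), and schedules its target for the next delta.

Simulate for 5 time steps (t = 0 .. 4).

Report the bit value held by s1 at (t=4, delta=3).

t=0 Δ0: clk=0 s0=1 s1=0
  Δ1: clk:0→1
  Δ2: s0:1→0
  Δ3: s1:0→1
  (3Δ to stable)
t=1 Δ0: clk=1 s0=0 s1=1
  Δ1: clk:1→0
  (1Δ to stable)
t=2 Δ0: clk=0 s0=0 s1=1
  Δ1: clk:0→1
  Δ2: s0:0→1
  Δ3: s1:1→0
  (3Δ to stable)
t=3 Δ0: clk=1 s0=1 s1=0
  Δ1: clk:1→0
  (1Δ to stable)
t=4 Δ0: clk=0 s0=1 s1=0
  Δ1: clk:0→1
  Δ2: s0:1→0
  Δ3: s1:0→1
  (3Δ to stable)

1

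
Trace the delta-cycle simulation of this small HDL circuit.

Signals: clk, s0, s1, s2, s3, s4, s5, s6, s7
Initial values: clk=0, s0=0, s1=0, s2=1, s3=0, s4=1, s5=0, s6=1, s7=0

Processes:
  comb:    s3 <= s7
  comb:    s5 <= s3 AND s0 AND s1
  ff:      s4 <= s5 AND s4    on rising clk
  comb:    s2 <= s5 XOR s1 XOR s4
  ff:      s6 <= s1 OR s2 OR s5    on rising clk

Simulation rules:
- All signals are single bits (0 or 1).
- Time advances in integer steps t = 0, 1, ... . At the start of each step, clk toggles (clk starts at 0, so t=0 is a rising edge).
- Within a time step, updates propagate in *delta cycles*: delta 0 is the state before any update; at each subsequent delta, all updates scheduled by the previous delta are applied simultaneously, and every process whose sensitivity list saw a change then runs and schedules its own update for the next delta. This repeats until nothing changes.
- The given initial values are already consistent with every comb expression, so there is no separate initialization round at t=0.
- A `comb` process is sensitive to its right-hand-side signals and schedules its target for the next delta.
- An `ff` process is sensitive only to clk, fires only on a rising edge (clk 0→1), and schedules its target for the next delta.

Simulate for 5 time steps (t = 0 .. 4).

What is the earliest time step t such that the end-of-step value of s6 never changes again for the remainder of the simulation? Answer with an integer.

t0.Δ0 s2=1 s0=0 clk=0 s6=1 s7=0 s5=0 s3=0 s1=0 s4=1
t0.Δ1 s2=1 s0=0 clk=1 s6=1 s7=0 s5=0 s3=0 s1=0 s4=1
t0.Δ2 s2=1 s0=0 clk=1 s6=1 s7=0 s5=0 s3=0 s1=0 s4=0
t0.Δ3 s2=0 s0=0 clk=1 s6=1 s7=0 s5=0 s3=0 s1=0 s4=0
t1.Δ0 s2=0 s0=0 clk=1 s6=1 s7=0 s5=0 s3=0 s1=0 s4=0
t1.Δ1 s2=0 s0=0 clk=0 s6=1 s7=0 s5=0 s3=0 s1=0 s4=0
t2.Δ0 s2=0 s0=0 clk=0 s6=1 s7=0 s5=0 s3=0 s1=0 s4=0
t2.Δ1 s2=0 s0=0 clk=1 s6=1 s7=0 s5=0 s3=0 s1=0 s4=0
t2.Δ2 s2=0 s0=0 clk=1 s6=0 s7=0 s5=0 s3=0 s1=0 s4=0
t3.Δ0 s2=0 s0=0 clk=1 s6=0 s7=0 s5=0 s3=0 s1=0 s4=0
t3.Δ1 s2=0 s0=0 clk=0 s6=0 s7=0 s5=0 s3=0 s1=0 s4=0
t4.Δ0 s2=0 s0=0 clk=0 s6=0 s7=0 s5=0 s3=0 s1=0 s4=0
t4.Δ1 s2=0 s0=0 clk=1 s6=0 s7=0 s5=0 s3=0 s1=0 s4=0

2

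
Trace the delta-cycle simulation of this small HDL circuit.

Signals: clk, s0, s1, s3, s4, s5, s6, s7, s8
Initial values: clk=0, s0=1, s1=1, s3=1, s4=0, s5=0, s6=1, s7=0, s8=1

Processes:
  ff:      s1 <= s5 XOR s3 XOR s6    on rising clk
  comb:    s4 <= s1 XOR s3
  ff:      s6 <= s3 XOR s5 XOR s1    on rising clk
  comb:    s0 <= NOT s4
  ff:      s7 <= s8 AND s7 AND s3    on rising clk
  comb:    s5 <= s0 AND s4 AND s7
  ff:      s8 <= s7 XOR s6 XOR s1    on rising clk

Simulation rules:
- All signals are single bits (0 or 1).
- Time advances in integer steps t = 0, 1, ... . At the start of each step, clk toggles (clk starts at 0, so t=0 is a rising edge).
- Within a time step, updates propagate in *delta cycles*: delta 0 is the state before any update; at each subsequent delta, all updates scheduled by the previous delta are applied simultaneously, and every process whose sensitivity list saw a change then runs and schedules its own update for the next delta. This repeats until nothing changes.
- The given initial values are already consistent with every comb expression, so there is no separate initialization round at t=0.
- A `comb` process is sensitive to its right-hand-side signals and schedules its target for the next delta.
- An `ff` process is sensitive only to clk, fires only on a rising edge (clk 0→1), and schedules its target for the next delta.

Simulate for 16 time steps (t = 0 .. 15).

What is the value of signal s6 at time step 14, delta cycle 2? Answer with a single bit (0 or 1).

[bits: s4,s3,s6,s8,s1,s5,s0,clk,s7]
t=0: Δ0=011110100 Δ1=011110110 Δ2=010000110 Δ3=110000110 Δ4=110000010 | 4Δ
t=1: Δ0=110000010 Δ1=110000000 | 1Δ
t=2: Δ0=110000000 Δ1=110000010 Δ2=111010010 Δ3=011010010 Δ4=011010110 | 4Δ
t=3: Δ0=011010110 Δ1=011010100 | 1Δ
t=4: Δ0=011010100 Δ1=011010110 Δ2=010000110 Δ3=110000110 Δ4=110000010 | 4Δ
t=5: Δ0=110000010 Δ1=110000000 | 1Δ
t=6: Δ0=110000000 Δ1=110000010 Δ2=111010010 Δ3=011010010 Δ4=011010110 | 4Δ
t=7: Δ0=011010110 Δ1=011010100 | 1Δ
t=8: Δ0=011010100 Δ1=011010110 Δ2=010000110 Δ3=110000110 Δ4=110000010 | 4Δ
t=9: Δ0=110000010 Δ1=110000000 | 1Δ
t=10: Δ0=110000000 Δ1=110000010 Δ2=111010010 Δ3=011010010 Δ4=011010110 | 4Δ
t=11: Δ0=011010110 Δ1=011010100 | 1Δ
t=12: Δ0=011010100 Δ1=011010110 Δ2=010000110 Δ3=110000110 Δ4=110000010 | 4Δ
t=13: Δ0=110000010 Δ1=110000000 | 1Δ
t=14: Δ0=110000000 Δ1=110000010 Δ2=111010010 Δ3=011010010 Δ4=011010110 | 4Δ
t=15: Δ0=011010110 Δ1=011010100 | 1Δ

1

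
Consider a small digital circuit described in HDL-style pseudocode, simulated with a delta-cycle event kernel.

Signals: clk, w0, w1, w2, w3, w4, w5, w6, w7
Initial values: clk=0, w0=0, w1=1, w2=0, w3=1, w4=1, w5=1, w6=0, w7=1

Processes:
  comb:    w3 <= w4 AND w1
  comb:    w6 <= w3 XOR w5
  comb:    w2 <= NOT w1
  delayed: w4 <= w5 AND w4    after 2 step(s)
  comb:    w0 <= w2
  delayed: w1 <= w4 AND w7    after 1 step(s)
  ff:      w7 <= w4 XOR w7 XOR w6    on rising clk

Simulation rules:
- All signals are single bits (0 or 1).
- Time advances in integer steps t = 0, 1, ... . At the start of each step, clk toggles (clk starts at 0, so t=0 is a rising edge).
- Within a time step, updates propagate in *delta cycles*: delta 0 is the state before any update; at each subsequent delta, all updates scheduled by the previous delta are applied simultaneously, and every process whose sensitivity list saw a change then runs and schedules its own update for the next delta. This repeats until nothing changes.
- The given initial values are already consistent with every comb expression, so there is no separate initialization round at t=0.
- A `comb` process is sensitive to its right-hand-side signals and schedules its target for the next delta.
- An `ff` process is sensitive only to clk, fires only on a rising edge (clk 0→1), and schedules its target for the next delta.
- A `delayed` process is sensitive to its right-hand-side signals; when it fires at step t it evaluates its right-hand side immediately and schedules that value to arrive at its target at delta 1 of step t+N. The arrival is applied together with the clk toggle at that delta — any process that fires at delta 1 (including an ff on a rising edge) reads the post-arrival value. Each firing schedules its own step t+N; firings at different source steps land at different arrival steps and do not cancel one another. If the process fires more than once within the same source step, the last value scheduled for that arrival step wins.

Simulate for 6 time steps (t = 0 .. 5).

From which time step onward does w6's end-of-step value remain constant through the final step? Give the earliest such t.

1

t0.Δ0 w5=1 w7=1 w2=0 w3=1 w6=0 w1=1 clk=0 w4=1 w0=0
t0.Δ1 w5=1 w7=1 w2=0 w3=1 w6=0 w1=1 clk=1 w4=1 w0=0
t0.Δ2 w5=1 w7=0 w2=0 w3=1 w6=0 w1=1 clk=1 w4=1 w0=0
t1.Δ0 w5=1 w7=0 w2=0 w3=1 w6=0 w1=1 clk=1 w4=1 w0=0
t1.Δ1 w5=1 w7=0 w2=0 w3=1 w6=0 w1=0 clk=0 w4=1 w0=0
t1.Δ2 w5=1 w7=0 w2=1 w3=0 w6=0 w1=0 clk=0 w4=1 w0=0
t1.Δ3 w5=1 w7=0 w2=1 w3=0 w6=1 w1=0 clk=0 w4=1 w0=1
t2.Δ0 w5=1 w7=0 w2=1 w3=0 w6=1 w1=0 clk=0 w4=1 w0=1
t2.Δ1 w5=1 w7=0 w2=1 w3=0 w6=1 w1=0 clk=1 w4=1 w0=1
t3.Δ0 w5=1 w7=0 w2=1 w3=0 w6=1 w1=0 clk=1 w4=1 w0=1
t3.Δ1 w5=1 w7=0 w2=1 w3=0 w6=1 w1=0 clk=0 w4=1 w0=1
t4.Δ0 w5=1 w7=0 w2=1 w3=0 w6=1 w1=0 clk=0 w4=1 w0=1
t4.Δ1 w5=1 w7=0 w2=1 w3=0 w6=1 w1=0 clk=1 w4=1 w0=1
t5.Δ0 w5=1 w7=0 w2=1 w3=0 w6=1 w1=0 clk=1 w4=1 w0=1
t5.Δ1 w5=1 w7=0 w2=1 w3=0 w6=1 w1=0 clk=0 w4=1 w0=1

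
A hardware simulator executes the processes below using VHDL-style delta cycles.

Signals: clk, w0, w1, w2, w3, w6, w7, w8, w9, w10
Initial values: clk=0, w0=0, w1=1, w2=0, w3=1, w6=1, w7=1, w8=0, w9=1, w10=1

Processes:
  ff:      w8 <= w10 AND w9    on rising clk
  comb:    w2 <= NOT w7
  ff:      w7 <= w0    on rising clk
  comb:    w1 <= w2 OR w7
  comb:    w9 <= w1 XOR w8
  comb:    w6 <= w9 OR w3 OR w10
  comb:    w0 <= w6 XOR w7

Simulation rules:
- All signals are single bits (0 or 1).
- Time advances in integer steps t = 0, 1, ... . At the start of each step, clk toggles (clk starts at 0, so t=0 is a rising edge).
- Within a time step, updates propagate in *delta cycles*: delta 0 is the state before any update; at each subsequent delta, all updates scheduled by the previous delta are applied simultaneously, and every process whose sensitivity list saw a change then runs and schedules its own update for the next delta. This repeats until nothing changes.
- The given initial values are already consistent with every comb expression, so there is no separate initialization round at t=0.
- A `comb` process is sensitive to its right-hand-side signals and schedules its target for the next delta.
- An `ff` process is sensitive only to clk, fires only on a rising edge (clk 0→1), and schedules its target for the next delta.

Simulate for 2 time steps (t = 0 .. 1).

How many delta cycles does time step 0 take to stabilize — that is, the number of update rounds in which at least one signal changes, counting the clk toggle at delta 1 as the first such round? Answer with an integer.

5

[bits: w2,w8,w3,w1,w6,w0,w10,w9,clk,w7]
t=0: Δ0=0011101101 Δ1=0011101111 Δ2=0111101110 Δ3=1110111010 Δ4=1111111110 Δ5=1111111010 | 5Δ
t=1: Δ0=1111111010 Δ1=1111111000 | 1Δ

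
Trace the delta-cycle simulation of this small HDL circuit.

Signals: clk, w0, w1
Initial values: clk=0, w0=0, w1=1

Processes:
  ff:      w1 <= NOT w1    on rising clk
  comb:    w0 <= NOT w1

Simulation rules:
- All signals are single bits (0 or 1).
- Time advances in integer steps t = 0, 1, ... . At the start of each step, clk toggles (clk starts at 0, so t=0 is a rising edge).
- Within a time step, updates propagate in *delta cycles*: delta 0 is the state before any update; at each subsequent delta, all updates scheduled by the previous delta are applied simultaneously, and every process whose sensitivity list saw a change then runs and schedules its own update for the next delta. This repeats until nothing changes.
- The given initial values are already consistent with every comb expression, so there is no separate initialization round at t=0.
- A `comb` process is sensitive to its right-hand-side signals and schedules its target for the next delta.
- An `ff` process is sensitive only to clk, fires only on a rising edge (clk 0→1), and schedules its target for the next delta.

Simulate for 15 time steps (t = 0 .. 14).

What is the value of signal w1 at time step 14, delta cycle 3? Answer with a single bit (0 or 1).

1

t0.Δ0 clk=0 w1=1 w0=0
t0.Δ1 clk=1 w1=1 w0=0
t0.Δ2 clk=1 w1=0 w0=0
t0.Δ3 clk=1 w1=0 w0=1
t1.Δ0 clk=1 w1=0 w0=1
t1.Δ1 clk=0 w1=0 w0=1
t2.Δ0 clk=0 w1=0 w0=1
t2.Δ1 clk=1 w1=0 w0=1
t2.Δ2 clk=1 w1=1 w0=1
t2.Δ3 clk=1 w1=1 w0=0
t3.Δ0 clk=1 w1=1 w0=0
t3.Δ1 clk=0 w1=1 w0=0
t4.Δ0 clk=0 w1=1 w0=0
t4.Δ1 clk=1 w1=1 w0=0
t4.Δ2 clk=1 w1=0 w0=0
t4.Δ3 clk=1 w1=0 w0=1
t5.Δ0 clk=1 w1=0 w0=1
t5.Δ1 clk=0 w1=0 w0=1
t6.Δ0 clk=0 w1=0 w0=1
t6.Δ1 clk=1 w1=0 w0=1
t6.Δ2 clk=1 w1=1 w0=1
t6.Δ3 clk=1 w1=1 w0=0
t7.Δ0 clk=1 w1=1 w0=0
t7.Δ1 clk=0 w1=1 w0=0
t8.Δ0 clk=0 w1=1 w0=0
t8.Δ1 clk=1 w1=1 w0=0
t8.Δ2 clk=1 w1=0 w0=0
t8.Δ3 clk=1 w1=0 w0=1
t9.Δ0 clk=1 w1=0 w0=1
t9.Δ1 clk=0 w1=0 w0=1
t10.Δ0 clk=0 w1=0 w0=1
t10.Δ1 clk=1 w1=0 w0=1
t10.Δ2 clk=1 w1=1 w0=1
t10.Δ3 clk=1 w1=1 w0=0
t11.Δ0 clk=1 w1=1 w0=0
t11.Δ1 clk=0 w1=1 w0=0
t12.Δ0 clk=0 w1=1 w0=0
t12.Δ1 clk=1 w1=1 w0=0
t12.Δ2 clk=1 w1=0 w0=0
t12.Δ3 clk=1 w1=0 w0=1
t13.Δ0 clk=1 w1=0 w0=1
t13.Δ1 clk=0 w1=0 w0=1
t14.Δ0 clk=0 w1=0 w0=1
t14.Δ1 clk=1 w1=0 w0=1
t14.Δ2 clk=1 w1=1 w0=1
t14.Δ3 clk=1 w1=1 w0=0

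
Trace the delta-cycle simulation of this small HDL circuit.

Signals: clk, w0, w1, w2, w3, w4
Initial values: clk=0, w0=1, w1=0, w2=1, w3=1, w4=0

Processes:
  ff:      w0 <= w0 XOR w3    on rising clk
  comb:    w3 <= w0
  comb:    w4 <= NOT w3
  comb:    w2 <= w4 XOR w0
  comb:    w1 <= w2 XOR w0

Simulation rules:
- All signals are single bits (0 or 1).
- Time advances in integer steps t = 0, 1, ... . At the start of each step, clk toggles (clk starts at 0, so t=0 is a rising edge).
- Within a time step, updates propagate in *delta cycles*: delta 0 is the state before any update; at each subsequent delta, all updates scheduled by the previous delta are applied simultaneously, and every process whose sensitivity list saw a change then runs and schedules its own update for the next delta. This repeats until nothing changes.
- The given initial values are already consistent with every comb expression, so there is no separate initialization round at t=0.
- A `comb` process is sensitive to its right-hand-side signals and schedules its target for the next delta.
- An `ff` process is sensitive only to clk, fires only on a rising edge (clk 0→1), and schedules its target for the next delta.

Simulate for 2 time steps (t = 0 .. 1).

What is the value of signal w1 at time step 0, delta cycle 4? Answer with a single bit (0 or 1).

[bits: w2,clk,w0,w1,w3,w4]
t=0: Δ0=101010 Δ1=111010 Δ2=110010 Δ3=010100 Δ4=010001 Δ5=110001 Δ6=110101 | 6Δ
t=1: Δ0=110101 Δ1=100101 | 1Δ

0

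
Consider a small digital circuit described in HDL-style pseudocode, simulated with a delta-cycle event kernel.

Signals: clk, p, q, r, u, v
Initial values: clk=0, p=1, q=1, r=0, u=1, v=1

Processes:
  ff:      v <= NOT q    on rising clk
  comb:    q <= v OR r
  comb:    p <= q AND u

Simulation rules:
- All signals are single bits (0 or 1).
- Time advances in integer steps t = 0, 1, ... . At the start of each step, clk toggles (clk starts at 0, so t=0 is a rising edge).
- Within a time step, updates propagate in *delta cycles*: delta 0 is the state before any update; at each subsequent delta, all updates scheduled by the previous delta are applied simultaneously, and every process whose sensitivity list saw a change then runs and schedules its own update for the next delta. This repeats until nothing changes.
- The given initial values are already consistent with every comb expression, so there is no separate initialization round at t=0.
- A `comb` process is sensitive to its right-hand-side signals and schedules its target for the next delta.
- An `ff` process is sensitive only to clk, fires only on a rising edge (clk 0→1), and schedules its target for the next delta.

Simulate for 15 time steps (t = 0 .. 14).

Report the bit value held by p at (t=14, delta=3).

t0.Δ0 r=0 q=1 clk=0 p=1 v=1 u=1
t0.Δ1 r=0 q=1 clk=1 p=1 v=1 u=1
t0.Δ2 r=0 q=1 clk=1 p=1 v=0 u=1
t0.Δ3 r=0 q=0 clk=1 p=1 v=0 u=1
t0.Δ4 r=0 q=0 clk=1 p=0 v=0 u=1
t1.Δ0 r=0 q=0 clk=1 p=0 v=0 u=1
t1.Δ1 r=0 q=0 clk=0 p=0 v=0 u=1
t2.Δ0 r=0 q=0 clk=0 p=0 v=0 u=1
t2.Δ1 r=0 q=0 clk=1 p=0 v=0 u=1
t2.Δ2 r=0 q=0 clk=1 p=0 v=1 u=1
t2.Δ3 r=0 q=1 clk=1 p=0 v=1 u=1
t2.Δ4 r=0 q=1 clk=1 p=1 v=1 u=1
t3.Δ0 r=0 q=1 clk=1 p=1 v=1 u=1
t3.Δ1 r=0 q=1 clk=0 p=1 v=1 u=1
t4.Δ0 r=0 q=1 clk=0 p=1 v=1 u=1
t4.Δ1 r=0 q=1 clk=1 p=1 v=1 u=1
t4.Δ2 r=0 q=1 clk=1 p=1 v=0 u=1
t4.Δ3 r=0 q=0 clk=1 p=1 v=0 u=1
t4.Δ4 r=0 q=0 clk=1 p=0 v=0 u=1
t5.Δ0 r=0 q=0 clk=1 p=0 v=0 u=1
t5.Δ1 r=0 q=0 clk=0 p=0 v=0 u=1
t6.Δ0 r=0 q=0 clk=0 p=0 v=0 u=1
t6.Δ1 r=0 q=0 clk=1 p=0 v=0 u=1
t6.Δ2 r=0 q=0 clk=1 p=0 v=1 u=1
t6.Δ3 r=0 q=1 clk=1 p=0 v=1 u=1
t6.Δ4 r=0 q=1 clk=1 p=1 v=1 u=1
t7.Δ0 r=0 q=1 clk=1 p=1 v=1 u=1
t7.Δ1 r=0 q=1 clk=0 p=1 v=1 u=1
t8.Δ0 r=0 q=1 clk=0 p=1 v=1 u=1
t8.Δ1 r=0 q=1 clk=1 p=1 v=1 u=1
t8.Δ2 r=0 q=1 clk=1 p=1 v=0 u=1
t8.Δ3 r=0 q=0 clk=1 p=1 v=0 u=1
t8.Δ4 r=0 q=0 clk=1 p=0 v=0 u=1
t9.Δ0 r=0 q=0 clk=1 p=0 v=0 u=1
t9.Δ1 r=0 q=0 clk=0 p=0 v=0 u=1
t10.Δ0 r=0 q=0 clk=0 p=0 v=0 u=1
t10.Δ1 r=0 q=0 clk=1 p=0 v=0 u=1
t10.Δ2 r=0 q=0 clk=1 p=0 v=1 u=1
t10.Δ3 r=0 q=1 clk=1 p=0 v=1 u=1
t10.Δ4 r=0 q=1 clk=1 p=1 v=1 u=1
t11.Δ0 r=0 q=1 clk=1 p=1 v=1 u=1
t11.Δ1 r=0 q=1 clk=0 p=1 v=1 u=1
t12.Δ0 r=0 q=1 clk=0 p=1 v=1 u=1
t12.Δ1 r=0 q=1 clk=1 p=1 v=1 u=1
t12.Δ2 r=0 q=1 clk=1 p=1 v=0 u=1
t12.Δ3 r=0 q=0 clk=1 p=1 v=0 u=1
t12.Δ4 r=0 q=0 clk=1 p=0 v=0 u=1
t13.Δ0 r=0 q=0 clk=1 p=0 v=0 u=1
t13.Δ1 r=0 q=0 clk=0 p=0 v=0 u=1
t14.Δ0 r=0 q=0 clk=0 p=0 v=0 u=1
t14.Δ1 r=0 q=0 clk=1 p=0 v=0 u=1
t14.Δ2 r=0 q=0 clk=1 p=0 v=1 u=1
t14.Δ3 r=0 q=1 clk=1 p=0 v=1 u=1
t14.Δ4 r=0 q=1 clk=1 p=1 v=1 u=1

0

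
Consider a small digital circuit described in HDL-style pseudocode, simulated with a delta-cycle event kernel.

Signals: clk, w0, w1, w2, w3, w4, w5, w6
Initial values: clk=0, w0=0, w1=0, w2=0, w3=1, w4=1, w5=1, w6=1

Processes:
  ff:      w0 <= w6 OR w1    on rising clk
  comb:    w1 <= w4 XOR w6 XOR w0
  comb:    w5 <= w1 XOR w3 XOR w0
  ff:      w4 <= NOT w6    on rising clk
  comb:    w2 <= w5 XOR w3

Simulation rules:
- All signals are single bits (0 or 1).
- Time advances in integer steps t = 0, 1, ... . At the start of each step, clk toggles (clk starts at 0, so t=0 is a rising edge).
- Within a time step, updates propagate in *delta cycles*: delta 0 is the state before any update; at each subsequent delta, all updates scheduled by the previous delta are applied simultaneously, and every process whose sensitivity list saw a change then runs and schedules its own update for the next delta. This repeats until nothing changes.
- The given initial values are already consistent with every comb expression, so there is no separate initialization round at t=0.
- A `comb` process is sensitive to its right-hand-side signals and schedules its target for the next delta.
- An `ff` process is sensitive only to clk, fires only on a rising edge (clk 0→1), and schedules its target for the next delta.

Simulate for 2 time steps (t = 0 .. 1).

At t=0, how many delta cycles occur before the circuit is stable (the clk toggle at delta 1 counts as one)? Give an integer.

t=0 Δ0: w4=1 w0=0 w6=1 w5=1 w3=1 w2=0 w1=0 clk=0
  Δ1: clk:0→1
  Δ2: w4:1→0, w0:0→1
  Δ3: w5:1→0
  Δ4: w2:0→1
  (4Δ to stable)
t=1 Δ0: w4=0 w0=1 w6=1 w5=0 w3=1 w2=1 w1=0 clk=1
  Δ1: clk:1→0
  (1Δ to stable)

4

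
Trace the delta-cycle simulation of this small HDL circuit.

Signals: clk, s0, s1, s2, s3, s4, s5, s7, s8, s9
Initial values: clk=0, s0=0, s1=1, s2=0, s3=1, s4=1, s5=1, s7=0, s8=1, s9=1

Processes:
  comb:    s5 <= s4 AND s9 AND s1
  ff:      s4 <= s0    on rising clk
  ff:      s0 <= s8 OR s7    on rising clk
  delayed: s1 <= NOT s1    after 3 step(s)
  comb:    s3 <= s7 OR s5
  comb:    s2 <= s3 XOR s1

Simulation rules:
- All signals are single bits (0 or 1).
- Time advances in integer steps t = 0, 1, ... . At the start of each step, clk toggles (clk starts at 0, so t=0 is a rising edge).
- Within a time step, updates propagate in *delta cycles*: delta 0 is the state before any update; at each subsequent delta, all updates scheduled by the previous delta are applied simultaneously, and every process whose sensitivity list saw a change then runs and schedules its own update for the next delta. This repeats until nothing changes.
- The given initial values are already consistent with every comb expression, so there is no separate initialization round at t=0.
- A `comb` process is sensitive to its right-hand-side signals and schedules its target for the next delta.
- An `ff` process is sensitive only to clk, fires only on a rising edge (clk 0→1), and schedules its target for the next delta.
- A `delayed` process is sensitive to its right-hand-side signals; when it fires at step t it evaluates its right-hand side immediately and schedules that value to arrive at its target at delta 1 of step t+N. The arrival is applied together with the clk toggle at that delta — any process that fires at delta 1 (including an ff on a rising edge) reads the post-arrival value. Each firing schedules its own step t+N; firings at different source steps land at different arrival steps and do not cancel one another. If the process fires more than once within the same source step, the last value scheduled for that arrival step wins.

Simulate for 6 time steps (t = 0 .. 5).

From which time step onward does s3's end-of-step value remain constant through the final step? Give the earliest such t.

[bits: s3,s2,s9,s8,s1,s0,s5,s7,clk,s4]
t=0: Δ0=1011101001 Δ1=1011101011 Δ2=1011111010 Δ3=1011110010 Δ4=0011110010 Δ5=0111110010 | 5Δ
t=1: Δ0=0111110010 Δ1=0111110000 | 1Δ
t=2: Δ0=0111110000 Δ1=0111110010 Δ2=0111110011 Δ3=0111111011 Δ4=1111111011 Δ5=1011111011 | 5Δ
t=3: Δ0=1011111011 Δ1=1011111001 | 1Δ
t=4: Δ0=1011111001 Δ1=1011111011 | 1Δ
t=5: Δ0=1011111011 Δ1=1011111001 | 1Δ

2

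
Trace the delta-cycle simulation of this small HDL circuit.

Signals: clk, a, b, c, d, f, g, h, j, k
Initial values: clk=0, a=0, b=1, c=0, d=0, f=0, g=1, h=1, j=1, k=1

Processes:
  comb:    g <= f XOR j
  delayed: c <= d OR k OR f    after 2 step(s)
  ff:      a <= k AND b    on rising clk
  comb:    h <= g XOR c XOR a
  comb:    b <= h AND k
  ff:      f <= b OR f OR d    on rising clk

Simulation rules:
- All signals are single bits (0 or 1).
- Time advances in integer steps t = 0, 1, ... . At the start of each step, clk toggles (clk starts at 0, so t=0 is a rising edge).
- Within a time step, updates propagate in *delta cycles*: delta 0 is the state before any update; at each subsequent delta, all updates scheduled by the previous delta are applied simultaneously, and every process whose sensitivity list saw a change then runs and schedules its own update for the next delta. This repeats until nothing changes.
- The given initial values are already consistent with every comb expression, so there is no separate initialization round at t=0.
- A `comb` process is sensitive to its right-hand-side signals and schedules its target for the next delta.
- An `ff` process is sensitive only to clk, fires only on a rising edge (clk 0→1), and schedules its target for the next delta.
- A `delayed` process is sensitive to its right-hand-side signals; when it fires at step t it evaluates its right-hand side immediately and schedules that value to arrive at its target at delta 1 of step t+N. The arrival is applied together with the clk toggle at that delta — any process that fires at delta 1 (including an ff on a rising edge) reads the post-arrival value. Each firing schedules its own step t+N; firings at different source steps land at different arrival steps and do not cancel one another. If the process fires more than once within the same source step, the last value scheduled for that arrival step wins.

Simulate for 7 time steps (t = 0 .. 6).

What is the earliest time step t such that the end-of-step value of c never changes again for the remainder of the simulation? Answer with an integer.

[bits: c,j,b,a,h,f,clk,g,d,k]
t=0: Δ0=0110100101 Δ1=0110101101 Δ2=0111111101 Δ3=0111011001 Δ4=0101111001 Δ5=0111111001 | 5Δ
t=1: Δ0=0111111001 Δ1=0111110001 | 1Δ
t=2: Δ0=0111110001 Δ1=1111111001 Δ2=1111011001 Δ3=1101011001 | 3Δ
t=3: Δ0=1101011001 Δ1=1101010001 | 1Δ
t=4: Δ0=1101010001 Δ1=1101011001 Δ2=1100011001 Δ3=1100111001 Δ4=1110111001 | 4Δ
t=5: Δ0=1110111001 Δ1=1110110001 | 1Δ
t=6: Δ0=1110110001 Δ1=1110111001 Δ2=1111111001 Δ3=1111011001 Δ4=1101011001 | 4Δ

2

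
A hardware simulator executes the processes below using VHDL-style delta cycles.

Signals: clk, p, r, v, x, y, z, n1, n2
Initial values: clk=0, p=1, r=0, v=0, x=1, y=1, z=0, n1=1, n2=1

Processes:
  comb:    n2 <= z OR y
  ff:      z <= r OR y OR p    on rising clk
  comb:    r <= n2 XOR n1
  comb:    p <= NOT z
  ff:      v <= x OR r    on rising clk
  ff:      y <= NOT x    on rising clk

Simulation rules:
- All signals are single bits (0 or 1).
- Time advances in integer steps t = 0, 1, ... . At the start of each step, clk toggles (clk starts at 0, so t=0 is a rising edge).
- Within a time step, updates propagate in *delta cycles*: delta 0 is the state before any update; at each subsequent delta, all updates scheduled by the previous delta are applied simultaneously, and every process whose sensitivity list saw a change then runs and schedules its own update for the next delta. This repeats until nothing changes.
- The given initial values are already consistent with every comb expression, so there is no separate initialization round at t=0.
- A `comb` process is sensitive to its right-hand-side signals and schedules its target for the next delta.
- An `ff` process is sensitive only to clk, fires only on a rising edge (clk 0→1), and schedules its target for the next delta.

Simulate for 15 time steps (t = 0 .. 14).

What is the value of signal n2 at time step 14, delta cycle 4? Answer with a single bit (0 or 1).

t=0 Δ0: r=0 v=0 clk=0 n2=1 p=1 n1=1 z=0 x=1 y=1
  Δ1: clk:0→1
  Δ2: v:0→1, z:0→1, y:1→0
  Δ3: p:1→0
  (3Δ to stable)
t=1 Δ0: r=0 v=1 clk=1 n2=1 p=0 n1=1 z=1 x=1 y=0
  Δ1: clk:1→0
  (1Δ to stable)
t=2 Δ0: r=0 v=1 clk=0 n2=1 p=0 n1=1 z=1 x=1 y=0
  Δ1: clk:0→1
  Δ2: z:1→0
  Δ3: n2:1→0, p:0→1
  Δ4: r:0→1
  (4Δ to stable)
t=3 Δ0: r=1 v=1 clk=1 n2=0 p=1 n1=1 z=0 x=1 y=0
  Δ1: clk:1→0
  (1Δ to stable)
t=4 Δ0: r=1 v=1 clk=0 n2=0 p=1 n1=1 z=0 x=1 y=0
  Δ1: clk:0→1
  Δ2: z:0→1
  Δ3: n2:0→1, p:1→0
  Δ4: r:1→0
  (4Δ to stable)
t=5 Δ0: r=0 v=1 clk=1 n2=1 p=0 n1=1 z=1 x=1 y=0
  Δ1: clk:1→0
  (1Δ to stable)
t=6 Δ0: r=0 v=1 clk=0 n2=1 p=0 n1=1 z=1 x=1 y=0
  Δ1: clk:0→1
  Δ2: z:1→0
  Δ3: n2:1→0, p:0→1
  Δ4: r:0→1
  (4Δ to stable)
t=7 Δ0: r=1 v=1 clk=1 n2=0 p=1 n1=1 z=0 x=1 y=0
  Δ1: clk:1→0
  (1Δ to stable)
t=8 Δ0: r=1 v=1 clk=0 n2=0 p=1 n1=1 z=0 x=1 y=0
  Δ1: clk:0→1
  Δ2: z:0→1
  Δ3: n2:0→1, p:1→0
  Δ4: r:1→0
  (4Δ to stable)
t=9 Δ0: r=0 v=1 clk=1 n2=1 p=0 n1=1 z=1 x=1 y=0
  Δ1: clk:1→0
  (1Δ to stable)
t=10 Δ0: r=0 v=1 clk=0 n2=1 p=0 n1=1 z=1 x=1 y=0
  Δ1: clk:0→1
  Δ2: z:1→0
  Δ3: n2:1→0, p:0→1
  Δ4: r:0→1
  (4Δ to stable)
t=11 Δ0: r=1 v=1 clk=1 n2=0 p=1 n1=1 z=0 x=1 y=0
  Δ1: clk:1→0
  (1Δ to stable)
t=12 Δ0: r=1 v=1 clk=0 n2=0 p=1 n1=1 z=0 x=1 y=0
  Δ1: clk:0→1
  Δ2: z:0→1
  Δ3: n2:0→1, p:1→0
  Δ4: r:1→0
  (4Δ to stable)
t=13 Δ0: r=0 v=1 clk=1 n2=1 p=0 n1=1 z=1 x=1 y=0
  Δ1: clk:1→0
  (1Δ to stable)
t=14 Δ0: r=0 v=1 clk=0 n2=1 p=0 n1=1 z=1 x=1 y=0
  Δ1: clk:0→1
  Δ2: z:1→0
  Δ3: n2:1→0, p:0→1
  Δ4: r:0→1
  (4Δ to stable)

0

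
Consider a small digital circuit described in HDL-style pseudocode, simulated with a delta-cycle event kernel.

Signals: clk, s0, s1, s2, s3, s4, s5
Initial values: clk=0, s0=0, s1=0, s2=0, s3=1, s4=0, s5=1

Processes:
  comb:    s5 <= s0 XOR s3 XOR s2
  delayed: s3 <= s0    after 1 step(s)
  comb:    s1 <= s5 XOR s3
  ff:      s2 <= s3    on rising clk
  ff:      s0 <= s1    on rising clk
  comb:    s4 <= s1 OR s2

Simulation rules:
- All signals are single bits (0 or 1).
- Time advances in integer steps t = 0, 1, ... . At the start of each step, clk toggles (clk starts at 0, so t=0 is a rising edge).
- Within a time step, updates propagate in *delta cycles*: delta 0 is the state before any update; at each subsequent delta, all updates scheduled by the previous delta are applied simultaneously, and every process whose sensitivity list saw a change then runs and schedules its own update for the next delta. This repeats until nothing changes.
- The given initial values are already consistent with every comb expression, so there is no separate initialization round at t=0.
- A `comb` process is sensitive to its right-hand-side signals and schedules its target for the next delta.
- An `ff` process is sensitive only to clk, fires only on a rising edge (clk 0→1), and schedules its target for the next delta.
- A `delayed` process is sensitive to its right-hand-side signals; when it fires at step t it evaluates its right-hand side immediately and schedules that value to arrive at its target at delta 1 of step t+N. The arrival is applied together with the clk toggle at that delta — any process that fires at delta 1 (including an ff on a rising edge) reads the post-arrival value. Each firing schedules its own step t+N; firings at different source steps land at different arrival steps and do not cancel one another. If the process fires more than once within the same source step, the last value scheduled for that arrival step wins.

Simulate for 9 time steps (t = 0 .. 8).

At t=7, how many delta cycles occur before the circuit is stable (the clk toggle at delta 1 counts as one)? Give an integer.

t0.Δ0 s1=0 s0=0 s2=0 s4=0 clk=0 s5=1 s3=1
t0.Δ1 s1=0 s0=0 s2=0 s4=0 clk=1 s5=1 s3=1
t0.Δ2 s1=0 s0=0 s2=1 s4=0 clk=1 s5=1 s3=1
t0.Δ3 s1=0 s0=0 s2=1 s4=1 clk=1 s5=0 s3=1
t0.Δ4 s1=1 s0=0 s2=1 s4=1 clk=1 s5=0 s3=1
t1.Δ0 s1=1 s0=0 s2=1 s4=1 clk=1 s5=0 s3=1
t1.Δ1 s1=1 s0=0 s2=1 s4=1 clk=0 s5=0 s3=1
t2.Δ0 s1=1 s0=0 s2=1 s4=1 clk=0 s5=0 s3=1
t2.Δ1 s1=1 s0=0 s2=1 s4=1 clk=1 s5=0 s3=1
t2.Δ2 s1=1 s0=1 s2=1 s4=1 clk=1 s5=0 s3=1
t2.Δ3 s1=1 s0=1 s2=1 s4=1 clk=1 s5=1 s3=1
t2.Δ4 s1=0 s0=1 s2=1 s4=1 clk=1 s5=1 s3=1
t3.Δ0 s1=0 s0=1 s2=1 s4=1 clk=1 s5=1 s3=1
t3.Δ1 s1=0 s0=1 s2=1 s4=1 clk=0 s5=1 s3=1
t4.Δ0 s1=0 s0=1 s2=1 s4=1 clk=0 s5=1 s3=1
t4.Δ1 s1=0 s0=1 s2=1 s4=1 clk=1 s5=1 s3=1
t4.Δ2 s1=0 s0=0 s2=1 s4=1 clk=1 s5=1 s3=1
t4.Δ3 s1=0 s0=0 s2=1 s4=1 clk=1 s5=0 s3=1
t4.Δ4 s1=1 s0=0 s2=1 s4=1 clk=1 s5=0 s3=1
t5.Δ0 s1=1 s0=0 s2=1 s4=1 clk=1 s5=0 s3=1
t5.Δ1 s1=1 s0=0 s2=1 s4=1 clk=0 s5=0 s3=0
t5.Δ2 s1=0 s0=0 s2=1 s4=1 clk=0 s5=1 s3=0
t5.Δ3 s1=1 s0=0 s2=1 s4=1 clk=0 s5=1 s3=0
t6.Δ0 s1=1 s0=0 s2=1 s4=1 clk=0 s5=1 s3=0
t6.Δ1 s1=1 s0=0 s2=1 s4=1 clk=1 s5=1 s3=0
t6.Δ2 s1=1 s0=1 s2=0 s4=1 clk=1 s5=1 s3=0
t7.Δ0 s1=1 s0=1 s2=0 s4=1 clk=1 s5=1 s3=0
t7.Δ1 s1=1 s0=1 s2=0 s4=1 clk=0 s5=1 s3=1
t7.Δ2 s1=0 s0=1 s2=0 s4=1 clk=0 s5=0 s3=1
t7.Δ3 s1=1 s0=1 s2=0 s4=0 clk=0 s5=0 s3=1
t7.Δ4 s1=1 s0=1 s2=0 s4=1 clk=0 s5=0 s3=1
t8.Δ0 s1=1 s0=1 s2=0 s4=1 clk=0 s5=0 s3=1
t8.Δ1 s1=1 s0=1 s2=0 s4=1 clk=1 s5=0 s3=1
t8.Δ2 s1=1 s0=1 s2=1 s4=1 clk=1 s5=0 s3=1
t8.Δ3 s1=1 s0=1 s2=1 s4=1 clk=1 s5=1 s3=1
t8.Δ4 s1=0 s0=1 s2=1 s4=1 clk=1 s5=1 s3=1

4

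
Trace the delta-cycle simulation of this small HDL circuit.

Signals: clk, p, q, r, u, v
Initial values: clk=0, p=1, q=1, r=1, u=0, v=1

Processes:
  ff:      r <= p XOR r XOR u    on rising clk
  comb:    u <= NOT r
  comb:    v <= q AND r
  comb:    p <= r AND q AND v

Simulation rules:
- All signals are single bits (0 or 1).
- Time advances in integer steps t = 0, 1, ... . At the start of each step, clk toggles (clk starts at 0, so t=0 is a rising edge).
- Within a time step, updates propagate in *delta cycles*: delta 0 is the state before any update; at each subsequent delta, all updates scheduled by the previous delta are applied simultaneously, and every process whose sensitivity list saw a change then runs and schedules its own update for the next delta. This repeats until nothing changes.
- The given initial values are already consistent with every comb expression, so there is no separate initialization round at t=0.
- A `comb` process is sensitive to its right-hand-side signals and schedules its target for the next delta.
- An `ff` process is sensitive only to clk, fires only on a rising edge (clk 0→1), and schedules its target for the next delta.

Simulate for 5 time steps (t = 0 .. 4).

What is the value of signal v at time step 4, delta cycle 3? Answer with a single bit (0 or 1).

0

[bits: v,q,r,clk,p,u]
t=0: Δ0=111010 Δ1=111110 Δ2=110110 Δ3=010101 | 3Δ
t=1: Δ0=010101 Δ1=010001 | 1Δ
t=2: Δ0=010001 Δ1=010101 Δ2=011101 Δ3=111100 Δ4=111110 | 4Δ
t=3: Δ0=111110 Δ1=111010 | 1Δ
t=4: Δ0=111010 Δ1=111110 Δ2=110110 Δ3=010101 | 3Δ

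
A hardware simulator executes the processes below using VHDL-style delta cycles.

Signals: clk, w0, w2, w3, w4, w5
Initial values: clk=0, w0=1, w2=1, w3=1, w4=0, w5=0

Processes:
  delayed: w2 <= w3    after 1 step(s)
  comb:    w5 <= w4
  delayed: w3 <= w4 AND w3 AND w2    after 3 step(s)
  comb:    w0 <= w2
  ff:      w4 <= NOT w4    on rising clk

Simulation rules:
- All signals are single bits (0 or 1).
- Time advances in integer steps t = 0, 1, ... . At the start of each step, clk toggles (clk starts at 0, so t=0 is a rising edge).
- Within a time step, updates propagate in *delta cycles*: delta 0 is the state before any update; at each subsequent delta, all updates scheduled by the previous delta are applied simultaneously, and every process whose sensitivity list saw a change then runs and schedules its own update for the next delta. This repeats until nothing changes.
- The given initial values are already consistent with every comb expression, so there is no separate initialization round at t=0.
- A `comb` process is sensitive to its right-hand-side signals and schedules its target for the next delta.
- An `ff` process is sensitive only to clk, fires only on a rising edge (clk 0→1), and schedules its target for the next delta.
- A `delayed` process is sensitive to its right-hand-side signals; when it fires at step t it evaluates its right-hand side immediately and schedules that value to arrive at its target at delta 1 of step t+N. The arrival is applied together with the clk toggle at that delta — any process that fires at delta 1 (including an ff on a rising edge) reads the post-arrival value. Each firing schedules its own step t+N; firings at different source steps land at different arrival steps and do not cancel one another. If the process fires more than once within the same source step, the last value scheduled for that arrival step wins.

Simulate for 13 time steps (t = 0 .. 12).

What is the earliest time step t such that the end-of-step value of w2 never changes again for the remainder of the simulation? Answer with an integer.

[bits: w2,clk,w5,w4,w3,w0]
t=0: Δ0=100011 Δ1=110011 Δ2=110111 Δ3=111111 | 3Δ
t=1: Δ0=111111 Δ1=101111 | 1Δ
t=2: Δ0=101111 Δ1=111111 Δ2=111011 Δ3=110011 | 3Δ
t=3: Δ0=110011 Δ1=100011 | 1Δ
t=4: Δ0=100011 Δ1=110011 Δ2=110111 Δ3=111111 | 3Δ
t=5: Δ0=111111 Δ1=101101 | 1Δ
t=6: Δ0=101101 Δ1=011101 Δ2=011000 Δ3=010000 | 3Δ
t=7: Δ0=010000 Δ1=000010 | 1Δ
t=8: Δ0=000010 Δ1=110000 Δ2=110101 Δ3=111101 | 3Δ
t=9: Δ0=111101 Δ1=001101 Δ2=001100 | 2Δ
t=10: Δ0=001100 Δ1=011100 Δ2=011000 Δ3=010000 | 3Δ
t=11: Δ0=010000 Δ1=000000 | 1Δ
t=12: Δ0=000000 Δ1=010000 Δ2=010100 Δ3=011100 | 3Δ

9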